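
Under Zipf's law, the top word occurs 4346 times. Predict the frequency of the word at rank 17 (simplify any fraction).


Zipf's law: freq(rank) = f1 / rank
f1 = 4346, rank = 17
freq = 4346 / 17
GCD(4346, 17) = 1
Simplified: 4346/17

4346/17


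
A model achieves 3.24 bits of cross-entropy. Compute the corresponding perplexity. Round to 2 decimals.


Perplexity formula: PP = 2^H
H = 3.24
PP = 2^3.24
Decompose: 2^3.24 = 2^3 * 2^0.24
2^3 = 8, 2^0.24 ~ 1.1809927
PP ~ 8 * 1.1809927 = 9.4479416
Rounded to 2 decimals: 9.45

9.45


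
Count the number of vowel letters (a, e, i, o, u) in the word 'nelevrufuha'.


Scanning each character of 'nelevrufuha':
  Position 1: 'n' -> consonant (running count: 0)
  Position 2: 'e' -> vowel (running count: 1)
  Position 3: 'l' -> consonant (running count: 1)
  Position 4: 'e' -> vowel (running count: 2)
  Position 5: 'v' -> consonant (running count: 2)
  Position 6: 'r' -> consonant (running count: 2)
  Position 7: 'u' -> vowel (running count: 3)
  Position 8: 'f' -> consonant (running count: 3)
  Position 9: 'u' -> vowel (running count: 4)
  Position 10: 'h' -> consonant (running count: 4)
  Position 11: 'a' -> vowel (running count: 5)
Total vowels: 5

5


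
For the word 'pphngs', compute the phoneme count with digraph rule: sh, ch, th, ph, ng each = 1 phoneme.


Parsing 'pphngs' greedily, digraphs first:
  'p' -> consonant phoneme (phonemes so far: 1)
  'ph' -> digraph (1 consonant phoneme) (phonemes so far: 2)
  'ng' -> digraph (1 consonant phoneme) (phonemes so far: 3)
  's' -> consonant phoneme (phonemes so far: 4)
Total phonemes: 4

4


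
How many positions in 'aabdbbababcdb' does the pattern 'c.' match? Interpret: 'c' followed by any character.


Pattern: c. means 'c' followed by any character.
Scanning 'aabdbbababcdb' position-by-position:
  Pos 0: window 'aa' -> no
  Pos 1: window 'ab' -> no
  Pos 2: window 'bd' -> no
  Pos 3: window 'db' -> no
  Pos 4: window 'bb' -> no
  Pos 5: window 'ba' -> no
  Pos 6: window 'ab' -> no
  Pos 7: window 'ba' -> no
  Pos 8: window 'ab' -> no
  Pos 9: window 'bc' -> no
  Pos 10: window 'cd' -> MATCH
  Pos 11: window 'db' -> no
  Pos 12: window 'b' -> no
Total matches: 1

1


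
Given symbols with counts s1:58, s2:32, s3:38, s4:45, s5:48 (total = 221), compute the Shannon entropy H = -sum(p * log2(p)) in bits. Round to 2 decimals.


Computing entropy H = -sum(p_i * log2(p_i)):
  s1: p = 58/221 = 0.2624, -p*log2(p) = 0.5065
  s2: p = 32/221 = 0.1448, -p*log2(p) = 0.4037
  s3: p = 38/221 = 0.1719, -p*log2(p) = 0.4367
  s4: p = 45/221 = 0.2036, -p*log2(p) = 0.4675
  s5: p = 48/221 = 0.2172, -p*log2(p) = 0.4785
H = sum of terms = 2.2929
Rounded to 2 decimals: 2.29

2.29


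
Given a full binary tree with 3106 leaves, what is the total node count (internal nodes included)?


Leaf nodes (terminals): 3106
Internal nodes = n - 1 = 3106 - 1 = 3105
Total = leaves + internal = 3106 + 3105 = 6211

6211


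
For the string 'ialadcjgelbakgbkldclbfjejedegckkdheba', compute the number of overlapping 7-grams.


String 'ialadcjgelbakgbkldclbfjejedegckkdheba' has length L = 37.
Number of overlapping n-grams = L - n + 1
Substituting: 37 - 7 + 1 = 31

31


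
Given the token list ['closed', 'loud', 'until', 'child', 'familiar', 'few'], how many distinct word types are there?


Listing all tokens and tracking unique types:
  Token 1: 'closed' -> NEW (unique so far: 1)
  Token 2: 'loud' -> NEW (unique so far: 2)
  Token 3: 'until' -> NEW (unique so far: 3)
  Token 4: 'child' -> NEW (unique so far: 4)
  Token 5: 'familiar' -> NEW (unique so far: 5)
  Token 6: 'few' -> NEW (unique so far: 6)
Unique types: ('child', 'closed', 'familiar', 'few', 'loud', 'until')
Vocabulary size: 6

6


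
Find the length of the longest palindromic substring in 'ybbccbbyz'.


Scanning 'ybbccbbyz' for palindromic substrings.
Substring at positions 0-7: 'ybbccbby'.
Check: reverse('ybbccbby') = 'ybbccbby' -> palindrome confirmed.
Neighbouring characters ('-' / 'z') break symmetry, so it cannot extend further.
No longer palindromic substring exists; longest length = 8

8


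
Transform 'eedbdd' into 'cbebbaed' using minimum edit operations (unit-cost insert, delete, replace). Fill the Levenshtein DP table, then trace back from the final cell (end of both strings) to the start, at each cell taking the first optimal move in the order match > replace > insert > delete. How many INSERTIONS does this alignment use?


Edit distance = 5. Backtracking from cell (6, 8) with preference match > replace > insert > delete,
then listing the resulting alignment 'eedbdd' -> 'cbebbaed' left to right:
  Step 1: insert 'c' [insertion #1]
  Step 2: replace e->b
  Step 3: keep 'e'
  Step 4: replace d->b
  Step 5: keep 'b'
  Step 6: insert 'a' [insertion #2]
  Step 7: replace d->e
  Step 8: keep 'd'
Total insertions: 2

2


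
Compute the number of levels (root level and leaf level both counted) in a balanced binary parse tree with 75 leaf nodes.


In a balanced binary tree with n leaves the deepest leaf is ceil(log2(n)) edges below the root,
so counting node levels inclusive of root and leaves gives ceil(log2(n)) + 1 levels.
log2(75) = 6.2288
ceil(6.2288) = 7
levels = 7 + 1 = 8

8


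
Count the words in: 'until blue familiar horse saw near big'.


Counting words by splitting on spaces:
  Word 1: 'until'
  Word 2: 'blue'
  Word 3: 'familiar'
  Word 4: 'horse'
  Word 5: 'saw'
  Word 6: 'near'
  Word 7: 'big'
Total words: 7

7


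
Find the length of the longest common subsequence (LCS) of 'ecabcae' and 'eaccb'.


DP table for LCS of 'ecabcae' and 'eaccb':
       e  a  c  c  b
    0  0  0  0  0  0
  e 0  1  1  1  1  1
  c 0  1  1  2  2  2
  a 0  1  2  2  2  2
  b 0  1  2  2  2  3
  c 0  1  2  3  3  3
  a 0  1  2  3  3  3
  e 0  1  2  3  3  3
LCS: 'ecb'
LCS length = 3

3


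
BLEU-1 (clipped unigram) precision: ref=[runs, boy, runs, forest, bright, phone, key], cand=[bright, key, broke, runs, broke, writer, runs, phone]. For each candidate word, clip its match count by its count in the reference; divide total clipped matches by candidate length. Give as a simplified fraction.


Reference word counts: {'boy': 1, 'bright': 1, 'forest': 1, 'key': 1, 'phone': 1, 'runs': 2}
Checking each candidate word (with clipping):
  'bright' -> in reference (ref count 1, used 1/1) -> match (matches: 1)
  'key' -> in reference (ref count 1, used 1/1) -> match (matches: 2)
  'broke' -> not in reference -> no match (matches: 2)
  'runs' -> in reference (ref count 2, used 1/2) -> match (matches: 3)
  'broke' -> not in reference -> no match (matches: 3)
  'writer' -> not in reference -> no match (matches: 3)
  'runs' -> in reference (ref count 2, used 2/2) -> match (matches: 4)
  'phone' -> in reference (ref count 1, used 1/1) -> match (matches: 5)
Clipped matches: 5, Candidate length: 8
Precision = 5/8

5/8


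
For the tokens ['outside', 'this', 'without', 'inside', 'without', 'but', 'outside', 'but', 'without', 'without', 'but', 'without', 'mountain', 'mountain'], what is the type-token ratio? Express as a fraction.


Tokens: 14
Unique types: ('but', 'inside', 'mountain', 'outside', 'this', 'without') = 6
TTR = 6/14
Simplify: divide both by 2 -> 3/7
TTR = 3/7

3/7


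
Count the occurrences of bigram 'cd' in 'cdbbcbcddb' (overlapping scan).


Scanning 'cdbbcbcddb' for bigram 'cd':
  Position 0: 'cd' -> MATCH
  Position 1: 'db' -> no
  Position 2: 'bb' -> no
  Position 3: 'bc' -> no
  Position 4: 'cb' -> no
  Position 5: 'bc' -> no
  Position 6: 'cd' -> MATCH
  Position 7: 'dd' -> no
  Position 8: 'db' -> no
Total matches: 2

2


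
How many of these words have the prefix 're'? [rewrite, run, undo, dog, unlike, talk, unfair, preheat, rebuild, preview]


Checking each word for prefix 're':
  'rewrite' -> YES, starts with 're' (count: 1)
  'run' -> no (count: 1)
  'undo' -> no (count: 1)
  'dog' -> no (count: 1)
  'unlike' -> no (count: 1)
  'talk' -> no (count: 1)
  'unfair' -> no (count: 1)
  'preheat' -> no (count: 1)
  'rebuild' -> YES, starts with 're' (count: 2)
  'preview' -> no (count: 2)
Total with prefix 're': 2

2


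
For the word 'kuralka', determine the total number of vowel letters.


Scanning each character of 'kuralka':
  Position 1: 'k' -> consonant (running count: 0)
  Position 2: 'u' -> vowel (running count: 1)
  Position 3: 'r' -> consonant (running count: 1)
  Position 4: 'a' -> vowel (running count: 2)
  Position 5: 'l' -> consonant (running count: 2)
  Position 6: 'k' -> consonant (running count: 2)
  Position 7: 'a' -> vowel (running count: 3)
Total vowels: 3

3


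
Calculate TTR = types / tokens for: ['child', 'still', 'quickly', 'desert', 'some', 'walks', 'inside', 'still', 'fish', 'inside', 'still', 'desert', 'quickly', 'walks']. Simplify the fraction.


Tokens: 14
Unique types: ('child', 'desert', 'fish', 'inside', 'quickly', 'some', 'still', 'walks') = 8
TTR = 8/14
Simplify: divide both by 2 -> 4/7
TTR = 4/7

4/7


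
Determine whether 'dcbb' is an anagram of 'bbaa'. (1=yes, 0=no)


Sort characters of 'dcbb': 'bbcd'
Sort characters of 'bbaa': 'aabb'
Sorted forms differ -> they are NOT anagrams
Result: 0

0


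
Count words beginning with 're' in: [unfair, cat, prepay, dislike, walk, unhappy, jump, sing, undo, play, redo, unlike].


Checking each word for prefix 're':
  'unfair' -> no (count: 0)
  'cat' -> no (count: 0)
  'prepay' -> no (count: 0)
  'dislike' -> no (count: 0)
  'walk' -> no (count: 0)
  'unhappy' -> no (count: 0)
  'jump' -> no (count: 0)
  'sing' -> no (count: 0)
  'undo' -> no (count: 0)
  'play' -> no (count: 0)
  'redo' -> YES, starts with 're' (count: 1)
  'unlike' -> no (count: 1)
Total with prefix 're': 1

1


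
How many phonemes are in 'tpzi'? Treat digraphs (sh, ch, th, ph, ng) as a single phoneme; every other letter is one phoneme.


Parsing 'tpzi' greedily, digraphs first:
  't' -> consonant phoneme (phonemes so far: 1)
  'p' -> consonant phoneme (phonemes so far: 2)
  'z' -> consonant phoneme (phonemes so far: 3)
  'i' -> vowel phoneme (phonemes so far: 4)
Total phonemes: 4

4


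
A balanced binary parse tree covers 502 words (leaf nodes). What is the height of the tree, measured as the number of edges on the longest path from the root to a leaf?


In a balanced binary tree with n leaves the deepest leaf is ceil(log2(n)) edges below the root.
log2(502) = 8.9715
ceil(8.9715) = 9
height (edges) = 9

9


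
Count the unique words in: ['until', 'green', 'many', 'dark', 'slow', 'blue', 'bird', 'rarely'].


Listing all tokens and tracking unique types:
  Token 1: 'until' -> NEW (unique so far: 1)
  Token 2: 'green' -> NEW (unique so far: 2)
  Token 3: 'many' -> NEW (unique so far: 3)
  Token 4: 'dark' -> NEW (unique so far: 4)
  Token 5: 'slow' -> NEW (unique so far: 5)
  Token 6: 'blue' -> NEW (unique so far: 6)
  Token 7: 'bird' -> NEW (unique so far: 7)
  Token 8: 'rarely' -> NEW (unique so far: 8)
Unique types: ('bird', 'blue', 'dark', 'green', 'many', 'rarely', 'slow', 'until')
Vocabulary size: 8

8


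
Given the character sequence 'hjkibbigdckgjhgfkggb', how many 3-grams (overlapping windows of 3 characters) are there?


String 'hjkibbigdckgjhgfkggb' has length L = 20.
Number of overlapping n-grams = L - n + 1
Substituting: 20 - 3 + 1 = 18

18


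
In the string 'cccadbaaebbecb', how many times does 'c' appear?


Scanning 'cccadbaaebbecb' for 'c':
  Position 0: 'c' -> MATCH (count: 1)
  Position 1: 'c' -> MATCH (count: 2)
  Position 2: 'c' -> MATCH (count: 3)
  Position 12: 'c' -> MATCH (count: 4)
Total occurrences of 'c': 4

4


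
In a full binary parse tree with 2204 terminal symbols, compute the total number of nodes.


Leaf nodes (terminals): 2204
Internal nodes = n - 1 = 2204 - 1 = 2203
Total = leaves + internal = 2204 + 2203 = 4407

4407


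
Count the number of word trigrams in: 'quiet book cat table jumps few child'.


Word trigrams from [7] words:
  Trigram 1: (quiet book cat)
  Trigram 2: (book cat table)
  Trigram 3: (cat table jumps)
  Trigram 4: (table jumps few)
  Trigram 5: (jumps few child)
Total word trigrams: 7 - 2 = 5

5


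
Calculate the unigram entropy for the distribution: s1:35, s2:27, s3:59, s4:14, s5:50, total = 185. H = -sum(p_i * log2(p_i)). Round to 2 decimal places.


Computing entropy H = -sum(p_i * log2(p_i)):
  s1: p = 35/185 = 0.1892, -p*log2(p) = 0.4545
  s2: p = 27/185 = 0.1459, -p*log2(p) = 0.4052
  s3: p = 59/185 = 0.3189, -p*log2(p) = 0.5258
  s4: p = 14/185 = 0.0757, -p*log2(p) = 0.2818
  s5: p = 50/185 = 0.2703, -p*log2(p) = 0.5101
H = sum of terms = 2.1774
Rounded to 2 decimals: 2.18

2.18


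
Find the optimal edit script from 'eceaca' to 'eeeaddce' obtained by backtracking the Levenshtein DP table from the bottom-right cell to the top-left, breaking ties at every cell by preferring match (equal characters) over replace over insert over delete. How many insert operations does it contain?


Edit distance = 4. Backtracking from cell (6, 8) with preference match > replace > insert > delete,
then listing the resulting alignment 'eceaca' -> 'eeeaddce' left to right:
  Step 1: keep 'e'
  Step 2: replace c->e
  Step 3: keep 'e'
  Step 4: keep 'a'
  Step 5: insert 'd' [insertion #1]
  Step 6: insert 'd' [insertion #2]
  Step 7: keep 'c'
  Step 8: replace a->e
Total insertions: 2

2


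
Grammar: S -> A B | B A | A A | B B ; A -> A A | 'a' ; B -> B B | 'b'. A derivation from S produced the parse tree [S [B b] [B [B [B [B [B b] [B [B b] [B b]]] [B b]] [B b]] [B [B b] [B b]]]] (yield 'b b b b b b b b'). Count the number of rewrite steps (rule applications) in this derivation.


Every bracketed nonterminal node [X ...] in the tree is produced by exactly one rule application.
Reading the tree off as a leftmost derivation:
  Step 1: S  =>  B B   (applied S -> B B)
  Step 2: B B  =>  b B   (applied B -> b)
  Step 3: b B  =>  b B B   (applied B -> B B)
  Step 4: b B B  =>  b B B B   (applied B -> B B)
  Step 5: b B B B  =>  b B B B B   (applied B -> B B)
  Step 6: b B B B B  =>  b B B B B B   (applied B -> B B)
  Step 7: b B B B B B  =>  b b B B B B   (applied B -> b)
  Step 8: b b B B B B  =>  b b B B B B B   (applied B -> B B)
  Step 9: b b B B B B B  =>  b b b B B B B   (applied B -> b)
  Step 10: b b b B B B B  =>  b b b b B B B   (applied B -> b)
  Step 11: b b b b B B B  =>  b b b b b B B   (applied B -> b)
  Step 12: b b b b b B B  =>  b b b b b b B   (applied B -> b)
  Step 13: b b b b b b B  =>  b b b b b b B B   (applied B -> B B)
  Step 14: b b b b b b B B  =>  b b b b b b b B   (applied B -> b)
  Step 15: b b b b b b b B  =>  b b b b b b b b   (applied B -> b)
Final yield: b b b b b b b b
Total rewrite steps: 15

15


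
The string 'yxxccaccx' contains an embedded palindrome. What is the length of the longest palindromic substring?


Scanning 'yxxccaccx' for palindromic substrings.
Substring at positions 2-8: 'xccaccx'.
Check: reverse('xccaccx') = 'xccaccx' -> palindrome confirmed.
Neighbouring characters ('x' / '-') break symmetry, so it cannot extend further.
No longer palindromic substring exists; longest length = 7

7


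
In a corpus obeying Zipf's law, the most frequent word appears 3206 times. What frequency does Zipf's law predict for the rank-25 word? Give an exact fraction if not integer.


Zipf's law: freq(rank) = f1 / rank
f1 = 3206, rank = 25
freq = 3206 / 25
GCD(3206, 25) = 1
Simplified: 3206/25

3206/25


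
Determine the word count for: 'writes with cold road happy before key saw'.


Counting words by splitting on spaces:
  Word 1: 'writes'
  Word 2: 'with'
  Word 3: 'cold'
  Word 4: 'road'
  Word 5: 'happy'
  Word 6: 'before'
  Word 7: 'key'
  Word 8: 'saw'
Total words: 8

8


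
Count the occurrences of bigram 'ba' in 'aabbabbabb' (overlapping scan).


Scanning 'aabbabbabb' for bigram 'ba':
  Position 0: 'aa' -> no
  Position 1: 'ab' -> no
  Position 2: 'bb' -> no
  Position 3: 'ba' -> MATCH
  Position 4: 'ab' -> no
  Position 5: 'bb' -> no
  Position 6: 'ba' -> MATCH
  Position 7: 'ab' -> no
  Position 8: 'bb' -> no
Total matches: 2

2


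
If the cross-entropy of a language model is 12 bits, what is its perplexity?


Perplexity formula: PP = 2^H
H = 12
PP = 2^12
PP = 2^12 = 4096

4096


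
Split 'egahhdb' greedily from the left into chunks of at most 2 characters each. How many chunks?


'egahhdb' has 7 characters.
Chunking with max size 2:
  Chunk 1: 'eg' (positions 0-1)
  Chunk 2: 'ah' (positions 2-3)
  Chunk 3: 'hd' (positions 4-5)
  Chunk 4: 'b' (positions 6-6)
Total chunks: ceil(7 / 2) = 4

4


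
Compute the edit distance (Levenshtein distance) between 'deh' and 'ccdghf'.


Building DP table for s1='deh' (len 3) and s2='ccdghf' (len 6):
       c  c  d  g  h  f
    0  1  2  3  4  5  6
  d 1  1  2  2  3  4  5
  e 2  2  2  3  3  4  5
  h 3  3  3  3  4  3  4
Edit distance = dp[3][6] = 4

4


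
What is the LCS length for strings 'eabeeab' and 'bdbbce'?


DP table for LCS of 'eabeeab' and 'bdbbce':
       b  d  b  b  c  e
    0  0  0  0  0  0  0
  e 0  0  0  0  0  0  1
  a 0  0  0  0  0  0  1
  b 0  1  1  1  1  1  1
  e 0  1  1  1  1  1  2
  e 0  1  1  1  1  1  2
  a 0  1  1  1  1  1  2
  b 0  1  1  2  2  2  2
LCS: 'be'
LCS length = 2

2


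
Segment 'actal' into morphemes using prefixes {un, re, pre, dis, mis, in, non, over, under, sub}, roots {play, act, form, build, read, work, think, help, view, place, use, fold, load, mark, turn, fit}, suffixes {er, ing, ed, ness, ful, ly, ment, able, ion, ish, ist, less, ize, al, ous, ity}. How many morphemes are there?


Segmenting 'actal' against the inventory:
  'act' -> root (morpheme 1)
  'al' -> suffix (morpheme 2)
Total morphemes: 2

2


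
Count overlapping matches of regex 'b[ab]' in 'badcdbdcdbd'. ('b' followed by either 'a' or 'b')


Pattern: b[ab] means 'b' followed by either 'a' or 'b'.
Scanning 'badcdbdcdbd' position-by-position:
  Pos 0: window 'ba' -> MATCH
  Pos 1: window 'ad' -> no
  Pos 2: window 'dc' -> no
  Pos 3: window 'cd' -> no
  Pos 4: window 'db' -> no
  Pos 5: window 'bd' -> no
  Pos 6: window 'dc' -> no
  Pos 7: window 'cd' -> no
  Pos 8: window 'db' -> no
  Pos 9: window 'bd' -> no
  Pos 10: window 'd' -> no
Total matches: 1

1


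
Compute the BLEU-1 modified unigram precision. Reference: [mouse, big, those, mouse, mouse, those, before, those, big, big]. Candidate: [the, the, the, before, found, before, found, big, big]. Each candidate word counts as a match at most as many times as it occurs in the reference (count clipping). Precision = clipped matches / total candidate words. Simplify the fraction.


Reference word counts: {'before': 1, 'big': 3, 'mouse': 3, 'those': 3}
Checking each candidate word (with clipping):
  'the' -> not in reference -> no match (matches: 0)
  'the' -> not in reference -> no match (matches: 0)
  'the' -> not in reference -> no match (matches: 0)
  'before' -> in reference (ref count 1, used 1/1) -> match (matches: 1)
  'found' -> not in reference -> no match (matches: 1)
  'before' -> ref count 1 already used up (1/1) -> clipped, no match (matches: 1)
  'found' -> not in reference -> no match (matches: 1)
  'big' -> in reference (ref count 3, used 1/3) -> match (matches: 2)
  'big' -> in reference (ref count 3, used 2/3) -> match (matches: 3)
Clipped matches: 3, Candidate length: 9
Precision = 3/9 = 1/3

1/3


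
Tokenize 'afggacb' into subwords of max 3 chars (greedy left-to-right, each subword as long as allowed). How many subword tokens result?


'afggacb' has 7 characters.
Chunking with max size 3:
  Chunk 1: 'afg' (positions 0-2)
  Chunk 2: 'gac' (positions 3-5)
  Chunk 3: 'b' (positions 6-6)
Total chunks: ceil(7 / 3) = 3

3


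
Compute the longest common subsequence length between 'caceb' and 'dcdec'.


DP table for LCS of 'caceb' and 'dcdec':
       d  c  d  e  c
    0  0  0  0  0  0
  c 0  0  1  1  1  1
  a 0  0  1  1  1  1
  c 0  0  1  1  1  2
  e 0  0  1  1  2  2
  b 0  0  1  1  2  2
LCS: 'cc'
LCS length = 2

2


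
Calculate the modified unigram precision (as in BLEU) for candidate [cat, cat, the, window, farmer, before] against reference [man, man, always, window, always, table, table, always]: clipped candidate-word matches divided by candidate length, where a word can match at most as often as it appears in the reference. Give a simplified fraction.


Reference word counts: {'always': 3, 'man': 2, 'table': 2, 'window': 1}
Checking each candidate word (with clipping):
  'cat' -> not in reference -> no match (matches: 0)
  'cat' -> not in reference -> no match (matches: 0)
  'the' -> not in reference -> no match (matches: 0)
  'window' -> in reference (ref count 1, used 1/1) -> match (matches: 1)
  'farmer' -> not in reference -> no match (matches: 1)
  'before' -> not in reference -> no match (matches: 1)
Clipped matches: 1, Candidate length: 6
Precision = 1/6

1/6


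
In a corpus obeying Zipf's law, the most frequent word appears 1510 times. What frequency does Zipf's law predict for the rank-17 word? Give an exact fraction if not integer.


Zipf's law: freq(rank) = f1 / rank
f1 = 1510, rank = 17
freq = 1510 / 17
GCD(1510, 17) = 1
Simplified: 1510/17

1510/17


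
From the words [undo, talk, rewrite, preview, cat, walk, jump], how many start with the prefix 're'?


Checking each word for prefix 're':
  'undo' -> no (count: 0)
  'talk' -> no (count: 0)
  'rewrite' -> YES, starts with 're' (count: 1)
  'preview' -> no (count: 1)
  'cat' -> no (count: 1)
  'walk' -> no (count: 1)
  'jump' -> no (count: 1)
Total with prefix 're': 1

1


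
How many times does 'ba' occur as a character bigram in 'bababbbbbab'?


Scanning 'bababbbbbab' for bigram 'ba':
  Position 0: 'ba' -> MATCH
  Position 1: 'ab' -> no
  Position 2: 'ba' -> MATCH
  Position 3: 'ab' -> no
  Position 4: 'bb' -> no
  Position 5: 'bb' -> no
  Position 6: 'bb' -> no
  Position 7: 'bb' -> no
  Position 8: 'ba' -> MATCH
  Position 9: 'ab' -> no
Total matches: 3

3


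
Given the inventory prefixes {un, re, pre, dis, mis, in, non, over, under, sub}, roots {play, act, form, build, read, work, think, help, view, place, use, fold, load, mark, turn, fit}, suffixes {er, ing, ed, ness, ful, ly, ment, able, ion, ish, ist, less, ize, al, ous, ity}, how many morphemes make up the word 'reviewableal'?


Segmenting 'reviewableal' against the inventory:
  're' -> prefix (morpheme 1)
  'view' -> root (morpheme 2)
  'able' -> suffix (morpheme 3)
  'al' -> suffix (morpheme 4)
Total morphemes: 4

4


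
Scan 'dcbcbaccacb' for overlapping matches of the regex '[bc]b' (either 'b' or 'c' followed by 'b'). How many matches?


Pattern: [bc]b means either 'b' or 'c' followed by 'b'.
Scanning 'dcbcbaccacb' position-by-position:
  Pos 0: window 'dc' -> no
  Pos 1: window 'cb' -> MATCH
  Pos 2: window 'bc' -> no
  Pos 3: window 'cb' -> MATCH
  Pos 4: window 'ba' -> no
  Pos 5: window 'ac' -> no
  Pos 6: window 'cc' -> no
  Pos 7: window 'ca' -> no
  Pos 8: window 'ac' -> no
  Pos 9: window 'cb' -> MATCH
  Pos 10: window 'b' -> no
Total matches: 3

3


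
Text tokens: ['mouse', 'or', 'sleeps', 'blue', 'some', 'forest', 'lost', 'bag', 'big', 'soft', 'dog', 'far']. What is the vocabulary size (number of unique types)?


Listing all tokens and tracking unique types:
  Token 1: 'mouse' -> NEW (unique so far: 1)
  Token 2: 'or' -> NEW (unique so far: 2)
  Token 3: 'sleeps' -> NEW (unique so far: 3)
  Token 4: 'blue' -> NEW (unique so far: 4)
  Token 5: 'some' -> NEW (unique so far: 5)
  Token 6: 'forest' -> NEW (unique so far: 6)
  Token 7: 'lost' -> NEW (unique so far: 7)
  Token 8: 'bag' -> NEW (unique so far: 8)
  Token 9: 'big' -> NEW (unique so far: 9)
  Token 10: 'soft' -> NEW (unique so far: 10)
  Token 11: 'dog' -> NEW (unique so far: 11)
  Token 12: 'far' -> NEW (unique so far: 12)
Unique types: ('bag', 'big', 'blue', 'dog', 'far', 'forest', 'lost', 'mouse', 'or', 'sleeps', 'soft', 'some')
Vocabulary size: 12

12


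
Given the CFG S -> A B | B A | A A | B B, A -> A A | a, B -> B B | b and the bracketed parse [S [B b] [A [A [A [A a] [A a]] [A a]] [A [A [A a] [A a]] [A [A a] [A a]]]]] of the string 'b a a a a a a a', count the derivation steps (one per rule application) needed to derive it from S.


Every bracketed nonterminal node [X ...] in the tree is produced by exactly one rule application.
Reading the tree off as a leftmost derivation:
  Step 1: S  =>  B A   (applied S -> B A)
  Step 2: B A  =>  b A   (applied B -> b)
  Step 3: b A  =>  b A A   (applied A -> A A)
  Step 4: b A A  =>  b A A A   (applied A -> A A)
  Step 5: b A A A  =>  b A A A A   (applied A -> A A)
  Step 6: b A A A A  =>  b a A A A   (applied A -> a)
  Step 7: b a A A A  =>  b a a A A   (applied A -> a)
  Step 8: b a a A A  =>  b a a a A   (applied A -> a)
  Step 9: b a a a A  =>  b a a a A A   (applied A -> A A)
  Step 10: b a a a A A  =>  b a a a A A A   (applied A -> A A)
  Step 11: b a a a A A A  =>  b a a a a A A   (applied A -> a)
  Step 12: b a a a a A A  =>  b a a a a a A   (applied A -> a)
  Step 13: b a a a a a A  =>  b a a a a a A A   (applied A -> A A)
  Step 14: b a a a a a A A  =>  b a a a a a a A   (applied A -> a)
  Step 15: b a a a a a a A  =>  b a a a a a a a   (applied A -> a)
Final yield: b a a a a a a a
Total rewrite steps: 15

15


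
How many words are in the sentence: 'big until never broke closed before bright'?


Counting words by splitting on spaces:
  Word 1: 'big'
  Word 2: 'until'
  Word 3: 'never'
  Word 4: 'broke'
  Word 5: 'closed'
  Word 6: 'before'
  Word 7: 'bright'
Total words: 7

7


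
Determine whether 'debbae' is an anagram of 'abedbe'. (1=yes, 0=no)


Sort characters of 'debbae': 'abbdee'
Sort characters of 'abedbe': 'abbdee'
Sorted forms match -> they ARE anagrams
Result: 1

1


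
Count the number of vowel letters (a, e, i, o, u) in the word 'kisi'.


Scanning each character of 'kisi':
  Position 1: 'k' -> consonant (running count: 0)
  Position 2: 'i' -> vowel (running count: 1)
  Position 3: 's' -> consonant (running count: 1)
  Position 4: 'i' -> vowel (running count: 2)
Total vowels: 2

2


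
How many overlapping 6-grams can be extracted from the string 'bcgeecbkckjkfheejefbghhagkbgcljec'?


String 'bcgeecbkckjkfheejefbghhagkbgcljec' has length L = 33.
Number of overlapping n-grams = L - n + 1
Substituting: 33 - 6 + 1 = 28

28


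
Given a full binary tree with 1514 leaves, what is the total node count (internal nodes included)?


Leaf nodes (terminals): 1514
Internal nodes = n - 1 = 1514 - 1 = 1513
Total = leaves + internal = 1514 + 1513 = 3027

3027


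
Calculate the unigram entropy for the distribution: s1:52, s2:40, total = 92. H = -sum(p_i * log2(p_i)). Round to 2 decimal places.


Computing entropy H = -sum(p_i * log2(p_i)):
  s1: p = 52/92 = 0.5652, -p*log2(p) = 0.4652
  s2: p = 40/92 = 0.4348, -p*log2(p) = 0.5224
H = sum of terms = 0.9876
Rounded to 2 decimals: 0.99

0.99


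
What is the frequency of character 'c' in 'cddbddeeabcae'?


Scanning 'cddbddeeabcae' for 'c':
  Position 0: 'c' -> MATCH (count: 1)
  Position 10: 'c' -> MATCH (count: 2)
Total occurrences of 'c': 2

2


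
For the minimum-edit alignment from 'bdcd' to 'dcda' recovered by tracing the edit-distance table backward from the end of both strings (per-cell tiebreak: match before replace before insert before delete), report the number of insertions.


Edit distance = 2. Backtracking from cell (4, 4) with preference match > replace > insert > delete,
then listing the resulting alignment 'bdcd' -> 'dcda' left to right:
  Step 1: delete 'b'
  Step 2: keep 'd'
  Step 3: keep 'c'
  Step 4: keep 'd'
  Step 5: insert 'a' [insertion #1]
Total insertions: 1

1


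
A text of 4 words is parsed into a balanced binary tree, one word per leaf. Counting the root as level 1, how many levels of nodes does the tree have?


In a balanced binary tree with n leaves the deepest leaf is ceil(log2(n)) edges below the root,
so counting node levels inclusive of root and leaves gives ceil(log2(n)) + 1 levels.
log2(4) = 2.0000
ceil(2.0000) = 2
levels = 2 + 1 = 3

3


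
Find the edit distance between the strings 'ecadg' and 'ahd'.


Building DP table for s1='ecadg' (len 5) and s2='ahd' (len 3):
       a  h  d
    0  1  2  3
  e 1  1  2  3
  c 2  2  2  3
  a 3  2  3  3
  d 4  3  3  3
  g 5  4  4  4
Edit distance = dp[5][3] = 4

4


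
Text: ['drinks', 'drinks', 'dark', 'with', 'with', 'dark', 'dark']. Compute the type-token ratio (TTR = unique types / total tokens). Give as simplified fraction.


Tokens: 7
Unique types: ('dark', 'drinks', 'with') = 3
TTR = 3/7
Already in lowest terms.

3/7


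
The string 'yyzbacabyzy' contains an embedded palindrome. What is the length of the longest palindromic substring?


Scanning 'yyzbacabyzy' for palindromic substrings.
Substring at positions 3-7: 'bacab'.
Check: reverse('bacab') = 'bacab' -> palindrome confirmed.
Neighbouring characters ('z' / 'y') break symmetry, so it cannot extend further.
No longer palindromic substring exists; longest length = 5

5


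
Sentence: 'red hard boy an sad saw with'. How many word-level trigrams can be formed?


Word trigrams from [7] words:
  Trigram 1: (red hard boy)
  Trigram 2: (hard boy an)
  Trigram 3: (boy an sad)
  Trigram 4: (an sad saw)
  Trigram 5: (sad saw with)
Total word trigrams: 7 - 2 = 5

5


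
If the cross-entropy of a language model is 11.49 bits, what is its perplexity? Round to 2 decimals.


Perplexity formula: PP = 2^H
H = 11.49
PP = 2^11.49
Decompose: 2^11.49 = 2^11 * 2^0.49
2^11 = 2048, 2^0.49 ~ 1.4044449
PP ~ 2048 * 1.4044449 = 2876.3031552
Rounded to 2 decimals: 2876.30

2876.30


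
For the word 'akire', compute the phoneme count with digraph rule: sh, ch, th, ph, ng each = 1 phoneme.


Parsing 'akire' greedily, digraphs first:
  'a' -> vowel phoneme (phonemes so far: 1)
  'k' -> consonant phoneme (phonemes so far: 2)
  'i' -> vowel phoneme (phonemes so far: 3)
  'r' -> consonant phoneme (phonemes so far: 4)
  'e' -> vowel phoneme (phonemes so far: 5)
Total phonemes: 5

5


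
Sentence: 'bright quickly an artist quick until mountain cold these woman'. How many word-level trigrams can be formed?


Word trigrams from [10] words:
  Trigram 1: (bright quickly an)
  Trigram 2: (quickly an artist)
  Trigram 3: (an artist quick)
  Trigram 4: (artist quick until)
  Trigram 5: (quick until mountain)
  Trigram 6: (until mountain cold)
  Trigram 7: (mountain cold these)
  Trigram 8: (cold these woman)
Total word trigrams: 10 - 2 = 8

8


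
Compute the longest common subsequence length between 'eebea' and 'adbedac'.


DP table for LCS of 'eebea' and 'adbedac':
       a  d  b  e  d  a  c
    0  0  0  0  0  0  0  0
  e 0  0  0  0  1  1  1  1
  e 0  0  0  0  1  1  1  1
  b 0  0  0  1  1  1  1  1
  e 0  0  0  1  2  2  2  2
  a 0  1  1  1  2  2  3  3
LCS: 'bea'
LCS length = 3

3


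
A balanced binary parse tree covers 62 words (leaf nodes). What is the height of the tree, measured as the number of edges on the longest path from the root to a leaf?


In a balanced binary tree with n leaves the deepest leaf is ceil(log2(n)) edges below the root.
log2(62) = 5.9542
ceil(5.9542) = 6
height (edges) = 6

6


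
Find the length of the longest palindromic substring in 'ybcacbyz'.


Scanning 'ybcacbyz' for palindromic substrings.
Substring at positions 0-6: 'ybcacby'.
Check: reverse('ybcacby') = 'ybcacby' -> palindrome confirmed.
Neighbouring characters ('-' / 'z') break symmetry, so it cannot extend further.
No longer palindromic substring exists; longest length = 7

7


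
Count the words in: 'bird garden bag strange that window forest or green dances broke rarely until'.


Counting words by splitting on spaces:
  Word 1: 'bird'
  Word 2: 'garden'
  Word 3: 'bag'
  Word 4: 'strange'
  Word 5: 'that'
  Word 6: 'window'
  Word 7: 'forest'
  Word 8: 'or'
  Word 9: 'green'
  Word 10: 'dances'
  Word 11: 'broke'
  Word 12: 'rarely'
  Word 13: 'until'
Total words: 13

13


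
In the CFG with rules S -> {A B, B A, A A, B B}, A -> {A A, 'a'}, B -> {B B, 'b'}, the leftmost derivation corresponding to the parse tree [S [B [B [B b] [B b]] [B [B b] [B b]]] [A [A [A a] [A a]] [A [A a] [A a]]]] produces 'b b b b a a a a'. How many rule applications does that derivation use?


Every bracketed nonterminal node [X ...] in the tree is produced by exactly one rule application.
Reading the tree off as a leftmost derivation:
  Step 1: S  =>  B A   (applied S -> B A)
  Step 2: B A  =>  B B A   (applied B -> B B)
  Step 3: B B A  =>  B B B A   (applied B -> B B)
  Step 4: B B B A  =>  b B B A   (applied B -> b)
  Step 5: b B B A  =>  b b B A   (applied B -> b)
  Step 6: b b B A  =>  b b B B A   (applied B -> B B)
  Step 7: b b B B A  =>  b b b B A   (applied B -> b)
  Step 8: b b b B A  =>  b b b b A   (applied B -> b)
  Step 9: b b b b A  =>  b b b b A A   (applied A -> A A)
  Step 10: b b b b A A  =>  b b b b A A A   (applied A -> A A)
  Step 11: b b b b A A A  =>  b b b b a A A   (applied A -> a)
  Step 12: b b b b a A A  =>  b b b b a a A   (applied A -> a)
  Step 13: b b b b a a A  =>  b b b b a a A A   (applied A -> A A)
  Step 14: b b b b a a A A  =>  b b b b a a a A   (applied A -> a)
  Step 15: b b b b a a a A  =>  b b b b a a a a   (applied A -> a)
Final yield: b b b b a a a a
Total rewrite steps: 15

15


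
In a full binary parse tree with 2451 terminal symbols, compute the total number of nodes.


Leaf nodes (terminals): 2451
Internal nodes = n - 1 = 2451 - 1 = 2450
Total = leaves + internal = 2451 + 2450 = 4901

4901


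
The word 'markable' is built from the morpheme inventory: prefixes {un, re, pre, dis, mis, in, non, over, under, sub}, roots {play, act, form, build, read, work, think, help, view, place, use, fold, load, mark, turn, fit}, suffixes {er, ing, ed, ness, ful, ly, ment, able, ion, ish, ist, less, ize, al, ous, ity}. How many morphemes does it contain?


Segmenting 'markable' against the inventory:
  'mark' -> root (morpheme 1)
  'able' -> suffix (morpheme 2)
Total morphemes: 2

2


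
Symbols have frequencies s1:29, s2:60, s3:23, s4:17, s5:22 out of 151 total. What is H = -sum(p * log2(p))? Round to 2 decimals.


Computing entropy H = -sum(p_i * log2(p_i)):
  s1: p = 29/151 = 0.1921, -p*log2(p) = 0.4572
  s2: p = 60/151 = 0.3974, -p*log2(p) = 0.5291
  s3: p = 23/151 = 0.1523, -p*log2(p) = 0.4135
  s4: p = 17/151 = 0.1126, -p*log2(p) = 0.3547
  s5: p = 22/151 = 0.1457, -p*log2(p) = 0.4049
H = sum of terms = 2.1594
Rounded to 2 decimals: 2.16

2.16


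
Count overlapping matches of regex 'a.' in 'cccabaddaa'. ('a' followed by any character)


Pattern: a. means 'a' followed by any character.
Scanning 'cccabaddaa' position-by-position:
  Pos 0: window 'cc' -> no
  Pos 1: window 'cc' -> no
  Pos 2: window 'ca' -> no
  Pos 3: window 'ab' -> MATCH
  Pos 4: window 'ba' -> no
  Pos 5: window 'ad' -> MATCH
  Pos 6: window 'dd' -> no
  Pos 7: window 'da' -> no
  Pos 8: window 'aa' -> MATCH
  Pos 9: window 'a' -> no
Total matches: 3

3


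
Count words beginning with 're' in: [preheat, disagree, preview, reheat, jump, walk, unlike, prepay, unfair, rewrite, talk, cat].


Checking each word for prefix 're':
  'preheat' -> no (count: 0)
  'disagree' -> no (count: 0)
  'preview' -> no (count: 0)
  'reheat' -> YES, starts with 're' (count: 1)
  'jump' -> no (count: 1)
  'walk' -> no (count: 1)
  'unlike' -> no (count: 1)
  'prepay' -> no (count: 1)
  'unfair' -> no (count: 1)
  'rewrite' -> YES, starts with 're' (count: 2)
  'talk' -> no (count: 2)
  'cat' -> no (count: 2)
Total with prefix 're': 2

2


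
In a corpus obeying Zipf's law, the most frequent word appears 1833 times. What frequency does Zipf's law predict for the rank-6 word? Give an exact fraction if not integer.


Zipf's law: freq(rank) = f1 / rank
f1 = 1833, rank = 6
freq = 1833 / 6
GCD(1833, 6) = 3
Simplified: 611/2

611/2


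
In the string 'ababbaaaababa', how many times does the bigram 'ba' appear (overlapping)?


Scanning 'ababbaaaababa' for bigram 'ba':
  Position 0: 'ab' -> no
  Position 1: 'ba' -> MATCH
  Position 2: 'ab' -> no
  Position 3: 'bb' -> no
  Position 4: 'ba' -> MATCH
  Position 5: 'aa' -> no
  Position 6: 'aa' -> no
  Position 7: 'aa' -> no
  Position 8: 'ab' -> no
  Position 9: 'ba' -> MATCH
  Position 10: 'ab' -> no
  Position 11: 'ba' -> MATCH
Total matches: 4

4


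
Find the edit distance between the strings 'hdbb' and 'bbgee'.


Building DP table for s1='hdbb' (len 4) and s2='bbgee' (len 5):
       b  b  g  e  e
    0  1  2  3  4  5
  h 1  1  2  3  4  5
  d 2  2  2  3  4  5
  b 3  2  2  3  4  5
  b 4  3  2  3  4  5
Edit distance = dp[4][5] = 5

5


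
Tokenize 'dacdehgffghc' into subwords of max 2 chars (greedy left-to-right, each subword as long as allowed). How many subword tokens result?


'dacdehgffghc' has 12 characters.
Chunking with max size 2:
  Chunk 1: 'da' (positions 0-1)
  Chunk 2: 'cd' (positions 2-3)
  Chunk 3: 'eh' (positions 4-5)
  Chunk 4: 'gf' (positions 6-7)
  Chunk 5: 'fg' (positions 8-9)
  Chunk 6: 'hc' (positions 10-11)
Total chunks: ceil(12 / 2) = 6

6


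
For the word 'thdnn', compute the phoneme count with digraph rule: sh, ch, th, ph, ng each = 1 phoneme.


Parsing 'thdnn' greedily, digraphs first:
  'th' -> digraph (1 consonant phoneme) (phonemes so far: 1)
  'd' -> consonant phoneme (phonemes so far: 2)
  'n' -> consonant phoneme (phonemes so far: 3)
  'n' -> consonant phoneme (phonemes so far: 4)
Total phonemes: 4

4


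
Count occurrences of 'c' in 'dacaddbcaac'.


Scanning 'dacaddbcaac' for 'c':
  Position 2: 'c' -> MATCH (count: 1)
  Position 7: 'c' -> MATCH (count: 2)
  Position 10: 'c' -> MATCH (count: 3)
Total occurrences of 'c': 3

3


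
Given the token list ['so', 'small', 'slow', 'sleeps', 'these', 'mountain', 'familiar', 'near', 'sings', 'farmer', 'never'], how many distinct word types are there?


Listing all tokens and tracking unique types:
  Token 1: 'so' -> NEW (unique so far: 1)
  Token 2: 'small' -> NEW (unique so far: 2)
  Token 3: 'slow' -> NEW (unique so far: 3)
  Token 4: 'sleeps' -> NEW (unique so far: 4)
  Token 5: 'these' -> NEW (unique so far: 5)
  Token 6: 'mountain' -> NEW (unique so far: 6)
  Token 7: 'familiar' -> NEW (unique so far: 7)
  Token 8: 'near' -> NEW (unique so far: 8)
  Token 9: 'sings' -> NEW (unique so far: 9)
  Token 10: 'farmer' -> NEW (unique so far: 10)
  Token 11: 'never' -> NEW (unique so far: 11)
Unique types: ('familiar', 'farmer', 'mountain', 'near', 'never', 'sings', 'sleeps', 'slow', 'small', 'so', 'these')
Vocabulary size: 11

11


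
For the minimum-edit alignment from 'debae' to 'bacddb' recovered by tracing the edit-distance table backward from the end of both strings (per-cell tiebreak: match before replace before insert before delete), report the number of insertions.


Edit distance = 6. Backtracking from cell (5, 6) with preference match > replace > insert > delete,
then listing the resulting alignment 'debae' -> 'bacddb' left to right:
  Step 1: insert 'b' [insertion #1]
  Step 2: replace d->a
  Step 3: replace e->c
  Step 4: replace b->d
  Step 5: replace a->d
  Step 6: replace e->b
Total insertions: 1

1


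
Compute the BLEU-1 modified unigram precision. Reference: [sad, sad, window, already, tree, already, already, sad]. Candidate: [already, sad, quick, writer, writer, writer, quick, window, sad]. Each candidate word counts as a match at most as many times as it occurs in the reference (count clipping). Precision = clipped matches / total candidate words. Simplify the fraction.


Reference word counts: {'already': 3, 'sad': 3, 'tree': 1, 'window': 1}
Checking each candidate word (with clipping):
  'already' -> in reference (ref count 3, used 1/3) -> match (matches: 1)
  'sad' -> in reference (ref count 3, used 1/3) -> match (matches: 2)
  'quick' -> not in reference -> no match (matches: 2)
  'writer' -> not in reference -> no match (matches: 2)
  'writer' -> not in reference -> no match (matches: 2)
  'writer' -> not in reference -> no match (matches: 2)
  'quick' -> not in reference -> no match (matches: 2)
  'window' -> in reference (ref count 1, used 1/1) -> match (matches: 3)
  'sad' -> in reference (ref count 3, used 2/3) -> match (matches: 4)
Clipped matches: 4, Candidate length: 9
Precision = 4/9

4/9
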